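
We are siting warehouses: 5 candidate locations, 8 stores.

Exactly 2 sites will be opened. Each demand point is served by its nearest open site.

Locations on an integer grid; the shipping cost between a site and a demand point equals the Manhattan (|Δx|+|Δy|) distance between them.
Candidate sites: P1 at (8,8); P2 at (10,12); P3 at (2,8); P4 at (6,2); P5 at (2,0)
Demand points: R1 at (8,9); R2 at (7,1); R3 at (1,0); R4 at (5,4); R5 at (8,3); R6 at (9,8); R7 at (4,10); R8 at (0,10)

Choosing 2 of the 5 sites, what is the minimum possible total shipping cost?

Open {P1, P4}.
  R1→P1 1, R2→P4 2, R3→P4 7, R4→P4 3, R5→P4 3, R6→P1 1, R7→P1 6, R8→P1 10  ⇒ total 33.
Compare {P1, P5}: total 37.
Compare {P3, P4}: total 37.
No size-2 selection does better; minimum is 33.

33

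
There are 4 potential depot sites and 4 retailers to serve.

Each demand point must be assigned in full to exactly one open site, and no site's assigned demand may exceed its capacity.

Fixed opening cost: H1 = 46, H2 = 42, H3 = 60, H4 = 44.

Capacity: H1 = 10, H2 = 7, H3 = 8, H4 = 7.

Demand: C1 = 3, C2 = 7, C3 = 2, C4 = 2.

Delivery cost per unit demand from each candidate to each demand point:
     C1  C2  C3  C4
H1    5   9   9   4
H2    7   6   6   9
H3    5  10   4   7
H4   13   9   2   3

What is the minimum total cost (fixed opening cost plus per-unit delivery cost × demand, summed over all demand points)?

Open {H1, H2}; cheapest assignment that respects the capacities:
  H1 (cap 10, load 7): C1, C3, C4 — cost 3×5 + 2×9 + 2×4 = 41
  H2 (cap 7, load 7): C2 — cost 7×6 = 42
  Shipping 83, fixed 88 → total 171.
  Any other capacity-feasible assignment to {H1, H2} ships for at least 83.
Compare {H2, H4}: its best feasible assignment gives total 177.
Compare {H1, H4}: its best feasible assignment gives total 178.
Every other set of open sites that can feasibly serve all demand totals ≥ 177 even under its best assignment. Minimum: 171.

171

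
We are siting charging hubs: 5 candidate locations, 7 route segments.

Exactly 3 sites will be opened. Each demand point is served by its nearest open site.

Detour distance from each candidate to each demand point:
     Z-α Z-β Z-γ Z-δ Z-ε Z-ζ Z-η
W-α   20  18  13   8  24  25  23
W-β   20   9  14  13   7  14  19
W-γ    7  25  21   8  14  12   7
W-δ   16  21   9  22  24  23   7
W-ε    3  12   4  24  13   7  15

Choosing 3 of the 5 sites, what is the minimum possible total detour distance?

45

Open {W-β, W-γ, W-ε}.
  Z-α→W-ε 3, Z-β→W-β 9, Z-γ→W-ε 4, Z-δ→W-γ 8, Z-ε→W-β 7, Z-ζ→W-ε 7, Z-η→W-γ 7  ⇒ total 45.
Compare {W-β, W-δ, W-ε}: total 50.
Compare {W-α, W-β, W-ε}: total 53.
No size-3 selection does better; minimum is 45.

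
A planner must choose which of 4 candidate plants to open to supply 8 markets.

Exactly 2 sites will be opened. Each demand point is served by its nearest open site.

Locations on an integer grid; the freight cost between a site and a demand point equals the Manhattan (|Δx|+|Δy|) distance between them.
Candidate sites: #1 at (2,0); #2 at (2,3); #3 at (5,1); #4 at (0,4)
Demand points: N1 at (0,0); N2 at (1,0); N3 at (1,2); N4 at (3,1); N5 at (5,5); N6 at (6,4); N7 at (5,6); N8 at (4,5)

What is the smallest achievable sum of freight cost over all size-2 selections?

Open {#1, #3}.
  N1→#1 2, N2→#1 1, N3→#1 3, N4→#1 2, N5→#3 4, N6→#3 4, N7→#3 5, N8→#3 5  ⇒ total 26.
Compare {#1, #2}: total 27.
Compare {#2, #3}: total 30.
No size-2 selection does better; minimum is 26.

26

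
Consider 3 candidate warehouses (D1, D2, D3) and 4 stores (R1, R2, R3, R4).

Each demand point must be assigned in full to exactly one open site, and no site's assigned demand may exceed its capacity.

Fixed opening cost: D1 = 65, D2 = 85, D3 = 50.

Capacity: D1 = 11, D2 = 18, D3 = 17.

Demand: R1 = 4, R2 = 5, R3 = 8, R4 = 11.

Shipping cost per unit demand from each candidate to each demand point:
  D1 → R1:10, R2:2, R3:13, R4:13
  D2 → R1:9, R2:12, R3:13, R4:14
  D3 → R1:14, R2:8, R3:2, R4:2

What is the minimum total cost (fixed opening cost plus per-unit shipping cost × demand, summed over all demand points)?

337

Open {D2, D3}; cheapest assignment that respects the capacities:
  D2 (cap 18, load 12): R1, R3 — cost 4×9 + 8×13 = 140
  D3 (cap 17, load 16): R2, R4 — cost 5×8 + 11×2 = 62
  Shipping 202, fixed 135 → total 337.
  Any other capacity-feasible assignment to {D2, D3} ships for at least 202.
Compare {D1, D3}: its best feasible assignment gives total 370.
Compare {D1, D2, D3}: its best feasible assignment gives total 372.
Every other set of open sites that can feasibly serve all demand totals ≥ 370 even under its best assignment. Minimum: 337.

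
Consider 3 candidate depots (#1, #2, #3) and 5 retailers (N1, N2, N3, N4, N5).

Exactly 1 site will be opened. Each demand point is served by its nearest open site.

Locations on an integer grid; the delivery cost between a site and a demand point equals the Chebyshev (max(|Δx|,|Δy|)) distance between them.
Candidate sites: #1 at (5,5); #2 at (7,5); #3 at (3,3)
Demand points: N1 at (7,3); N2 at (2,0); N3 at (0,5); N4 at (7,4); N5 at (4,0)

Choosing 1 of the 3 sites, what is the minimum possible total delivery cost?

Open {#3}.
  N1→#3 4, N2→#3 3, N3→#3 3, N4→#3 4, N5→#3 3  ⇒ total 17.
Compare {#1}: total 19.
Compare {#2}: total 20.

17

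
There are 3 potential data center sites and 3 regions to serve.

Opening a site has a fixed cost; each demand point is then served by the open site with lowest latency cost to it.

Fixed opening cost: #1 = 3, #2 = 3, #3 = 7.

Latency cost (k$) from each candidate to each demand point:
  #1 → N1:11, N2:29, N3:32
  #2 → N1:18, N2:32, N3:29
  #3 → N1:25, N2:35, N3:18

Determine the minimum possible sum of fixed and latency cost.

Open {#1, #3}: assign each demand point to its cheapest open site.
  N1→#1 11, N2→#1 29, N3→#3 18
  latency cost 58, fixed 10 → total 68.
Compare {#1, #2, #3}: latency cost 58 + fixed 13 = 71.
Compare {#1}: latency cost 72 + fixed 3 = 75.
Compare {#1, #2}: latency cost 69 + fixed 6 = 75.
All other subsets cost ≥ 71. Minimum total cost: 68.

68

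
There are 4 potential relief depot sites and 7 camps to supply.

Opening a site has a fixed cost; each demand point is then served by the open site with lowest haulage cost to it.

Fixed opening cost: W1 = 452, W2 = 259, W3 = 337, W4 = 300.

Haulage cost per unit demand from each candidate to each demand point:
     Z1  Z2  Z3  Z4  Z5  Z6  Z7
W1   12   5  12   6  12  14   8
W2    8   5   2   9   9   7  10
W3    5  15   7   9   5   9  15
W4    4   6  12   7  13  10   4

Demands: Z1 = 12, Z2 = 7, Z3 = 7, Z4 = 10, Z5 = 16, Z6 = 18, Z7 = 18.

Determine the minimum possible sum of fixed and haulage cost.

Open {W2}: assign each demand point to its cheapest open site.
  Z1→W2 12×8=96, Z2→W2 7×5=35, Z3→W2 7×2=14, Z4→W2 10×9=90, Z5→W2 16×9=144, Z6→W2 18×7=126, Z7→W2 18×10=180
  haulage cost 685, fixed 259 → total 944.
Compare {W4}: haulage cost 704 + fixed 300 = 1004.
Compare {W2, W4}: haulage cost 509 + fixed 559 = 1068.
Compare {W3}: haulage cost 816 + fixed 337 = 1153.
All other subsets cost ≥ 1004. Minimum total cost: 944.

944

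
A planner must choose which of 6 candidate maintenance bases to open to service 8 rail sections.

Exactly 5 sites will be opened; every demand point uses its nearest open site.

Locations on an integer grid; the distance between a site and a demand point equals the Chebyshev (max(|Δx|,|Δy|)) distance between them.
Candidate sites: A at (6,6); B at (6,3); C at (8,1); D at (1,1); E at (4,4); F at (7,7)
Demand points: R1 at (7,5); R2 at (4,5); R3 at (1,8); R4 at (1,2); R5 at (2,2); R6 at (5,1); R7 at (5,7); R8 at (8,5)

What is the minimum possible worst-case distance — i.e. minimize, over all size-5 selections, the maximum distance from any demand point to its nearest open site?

Open {A, B, C, D, E}.
  Farthest demand point is R3 at distance 4 (to E); all others are ≤ 4.
With {A, B, C, E, F} the worst case is 4.
With {A, B, D, E, F} the worst case is 4.
No size-5 selection achieves below 4.

4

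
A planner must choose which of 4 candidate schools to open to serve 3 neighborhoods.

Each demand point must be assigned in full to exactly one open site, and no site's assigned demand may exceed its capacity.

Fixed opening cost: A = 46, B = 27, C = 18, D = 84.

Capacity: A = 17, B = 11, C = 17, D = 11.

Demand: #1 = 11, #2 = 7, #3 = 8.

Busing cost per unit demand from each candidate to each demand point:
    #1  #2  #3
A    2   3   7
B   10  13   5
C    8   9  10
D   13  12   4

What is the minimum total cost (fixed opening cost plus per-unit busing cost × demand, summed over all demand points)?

216

Open {A, B, C}; cheapest assignment that respects the capacities:
  A (cap 17, load 11): #1 — cost 11×2 = 22
  B (cap 11, load 8): #3 — cost 8×5 = 40
  C (cap 17, load 7): #2 — cost 7×9 = 63
  Shipping 125, fixed 91 → total 216.
  Any other capacity-feasible assignment to {A, B, C} ships for at least 125.
Compare {A, C}: its best feasible assignment gives total 229.
Compare {A, B}: its best feasible assignment gives total 260.
Every other set of open sites that can feasibly serve all demand totals ≥ 229 even under its best assignment. Minimum: 216.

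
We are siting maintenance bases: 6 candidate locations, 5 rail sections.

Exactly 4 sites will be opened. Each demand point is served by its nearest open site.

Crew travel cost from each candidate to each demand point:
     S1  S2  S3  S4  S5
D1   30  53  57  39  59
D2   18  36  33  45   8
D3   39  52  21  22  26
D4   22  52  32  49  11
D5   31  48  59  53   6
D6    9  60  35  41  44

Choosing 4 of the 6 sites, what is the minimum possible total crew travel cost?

94

Open {D2, D3, D5, D6}.
  S1→D6 9, S2→D2 36, S3→D3 21, S4→D3 22, S5→D5 6  ⇒ total 94.
Compare {D1, D2, D3, D6}: total 96.
Compare {D2, D3, D4, D6}: total 96.
No size-4 selection does better; minimum is 94.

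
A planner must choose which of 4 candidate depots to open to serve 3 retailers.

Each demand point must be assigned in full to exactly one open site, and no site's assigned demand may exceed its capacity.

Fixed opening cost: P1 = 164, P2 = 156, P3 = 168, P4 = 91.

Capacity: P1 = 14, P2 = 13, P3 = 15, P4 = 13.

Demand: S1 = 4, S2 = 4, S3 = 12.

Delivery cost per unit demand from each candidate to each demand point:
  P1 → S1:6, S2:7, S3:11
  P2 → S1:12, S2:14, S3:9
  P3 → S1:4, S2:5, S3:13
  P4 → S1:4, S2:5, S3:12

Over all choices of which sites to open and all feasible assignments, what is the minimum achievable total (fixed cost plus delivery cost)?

Open {P2, P4}; cheapest assignment that respects the capacities:
  P2 (cap 13, load 12): S3 — cost 12×9 = 108
  P4 (cap 13, load 8): S1, S2 — cost 4×4 + 4×5 = 36
  Shipping 144, fixed 247 → total 391.
  Any other capacity-feasible assignment to {P2, P4} ships for at least 144.
Compare {P1, P4}: its best feasible assignment gives total 423.
Compare {P3, P4}: its best feasible assignment gives total 439.
Every other set of open sites that can feasibly serve all demand totals ≥ 423 even under its best assignment. Minimum: 391.

391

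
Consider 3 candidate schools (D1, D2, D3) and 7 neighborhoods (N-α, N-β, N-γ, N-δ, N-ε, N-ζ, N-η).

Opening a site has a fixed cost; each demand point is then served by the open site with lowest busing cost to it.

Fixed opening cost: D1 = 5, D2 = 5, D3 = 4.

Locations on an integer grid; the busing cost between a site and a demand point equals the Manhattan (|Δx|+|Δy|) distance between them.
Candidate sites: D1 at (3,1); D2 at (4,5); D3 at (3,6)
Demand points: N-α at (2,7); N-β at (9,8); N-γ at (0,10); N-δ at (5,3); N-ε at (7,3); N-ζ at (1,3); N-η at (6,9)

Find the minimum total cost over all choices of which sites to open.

Open {D3}: assign each demand point to its cheapest open site.
  N-α→D3 2, N-β→D3 8, N-γ→D3 7, N-δ→D3 5, N-ε→D3 7, N-ζ→D3 5, N-η→D3 6
  busing cost 40, fixed 4 → total 44.
Compare {D2}: busing cost 40 + fixed 5 = 45.
Compare {D2, D3}: busing cost 36 + fixed 9 = 45.
Compare {D1, D3}: busing cost 37 + fixed 9 = 46.
All other subsets cost ≥ 45. Minimum total cost: 44.

44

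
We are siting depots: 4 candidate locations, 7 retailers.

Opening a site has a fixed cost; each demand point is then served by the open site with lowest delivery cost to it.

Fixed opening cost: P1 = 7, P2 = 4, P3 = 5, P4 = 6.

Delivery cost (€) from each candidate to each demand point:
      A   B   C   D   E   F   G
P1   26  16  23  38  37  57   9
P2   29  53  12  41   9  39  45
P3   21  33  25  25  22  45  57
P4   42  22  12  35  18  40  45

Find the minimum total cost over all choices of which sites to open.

Open {P1, P2, P3}: assign each demand point to its cheapest open site.
  A→P3 21, B→P1 16, C→P2 12, D→P3 25, E→P2 9, F→P2 39, G→P1 9
  delivery cost 131, fixed 16 → total 147.
Compare {P1, P2, P3, P4}: delivery cost 131 + fixed 22 = 153.
Compare {P1, P3, P4}: delivery cost 141 + fixed 18 = 159.
Compare {P1, P2}: delivery cost 149 + fixed 11 = 160.
All other subsets cost ≥ 153. Minimum total cost: 147.

147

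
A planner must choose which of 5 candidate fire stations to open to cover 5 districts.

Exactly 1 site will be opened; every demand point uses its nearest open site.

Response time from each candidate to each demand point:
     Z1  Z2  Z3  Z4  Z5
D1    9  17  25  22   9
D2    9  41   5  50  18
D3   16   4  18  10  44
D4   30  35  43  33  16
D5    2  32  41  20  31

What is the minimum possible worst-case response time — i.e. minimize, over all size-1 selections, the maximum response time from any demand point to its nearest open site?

25

Open {D1}.
  Farthest demand point is Z3 at response time 25 (to D1); all others are ≤ 25.
With {D5} the worst case is 41.
With {D4} the worst case is 43.
No size-1 selection achieves below 25.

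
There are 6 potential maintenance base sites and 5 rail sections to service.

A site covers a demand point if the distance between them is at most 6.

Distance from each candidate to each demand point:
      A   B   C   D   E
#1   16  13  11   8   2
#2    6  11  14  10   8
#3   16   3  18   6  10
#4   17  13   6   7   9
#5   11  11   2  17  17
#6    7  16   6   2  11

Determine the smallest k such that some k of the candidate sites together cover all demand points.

4

Coverage sets (demand points within 6 of each site):
  #1: {E}
  #2: {A}
  #3: {B, D}
  #4: {C}
  #5: {C}
  #6: {C, D}
No 3 sites suffice: every size-3 union leaves at least one demand point uncovered.
But {#1, #2, #3, #4} covers everything, so the minimum is 4.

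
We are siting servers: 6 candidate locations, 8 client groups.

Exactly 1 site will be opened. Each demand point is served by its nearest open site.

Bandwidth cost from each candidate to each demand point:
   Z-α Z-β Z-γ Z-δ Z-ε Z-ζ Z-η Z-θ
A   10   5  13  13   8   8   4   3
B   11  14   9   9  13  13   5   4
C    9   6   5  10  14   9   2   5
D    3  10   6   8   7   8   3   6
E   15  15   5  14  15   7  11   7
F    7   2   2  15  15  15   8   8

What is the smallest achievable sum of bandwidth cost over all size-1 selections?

Open {D}.
  Z-α→D 3, Z-β→D 10, Z-γ→D 6, Z-δ→D 8, Z-ε→D 7, Z-ζ→D 8, Z-η→D 3, Z-θ→D 6  ⇒ total 51.
Compare {C}: total 60.
Compare {A}: total 64.
No size-1 selection does better; minimum is 51.

51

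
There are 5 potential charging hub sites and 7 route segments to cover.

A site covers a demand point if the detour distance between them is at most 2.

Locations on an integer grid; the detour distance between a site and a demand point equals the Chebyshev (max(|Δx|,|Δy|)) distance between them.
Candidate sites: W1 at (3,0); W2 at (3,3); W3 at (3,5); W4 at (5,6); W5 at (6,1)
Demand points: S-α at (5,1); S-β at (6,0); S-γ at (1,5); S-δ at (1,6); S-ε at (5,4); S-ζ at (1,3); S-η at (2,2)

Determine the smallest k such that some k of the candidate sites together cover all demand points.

3

Coverage sets (demand points within 2 of each site):
  W1: {S-α, S-η}
  W2: {S-α, S-γ, S-ε, S-ζ, S-η}
  W3: {S-γ, S-δ, S-ε, S-ζ}
  W4: {S-ε}
  W5: {S-α, S-β}
No 2 sites suffice: every size-2 union leaves at least one demand point uncovered.
But {W1, W3, W5} covers everything, so the minimum is 3.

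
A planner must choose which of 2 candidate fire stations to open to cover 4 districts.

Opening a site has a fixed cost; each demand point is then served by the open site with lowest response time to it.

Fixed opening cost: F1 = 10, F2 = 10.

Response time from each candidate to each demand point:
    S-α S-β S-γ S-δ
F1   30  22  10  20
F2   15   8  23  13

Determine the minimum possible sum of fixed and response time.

Open {F1, F2}: assign each demand point to its cheapest open site.
  S-α→F2 15, S-β→F2 8, S-γ→F1 10, S-δ→F2 13
  response time 46, fixed 20 → total 66.
Compare {F2}: response time 59 + fixed 10 = 69.
Compare {F1}: response time 82 + fixed 10 = 92.

66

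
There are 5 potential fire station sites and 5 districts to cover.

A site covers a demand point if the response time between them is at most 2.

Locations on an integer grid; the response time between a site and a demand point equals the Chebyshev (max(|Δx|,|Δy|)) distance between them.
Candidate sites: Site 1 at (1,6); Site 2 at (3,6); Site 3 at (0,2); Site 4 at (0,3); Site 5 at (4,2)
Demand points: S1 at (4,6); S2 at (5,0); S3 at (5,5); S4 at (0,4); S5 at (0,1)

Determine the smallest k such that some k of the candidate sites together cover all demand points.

Coverage sets (demand points within 2 of each site):
  Site 1: {S4}
  Site 2: {S1, S3}
  Site 3: {S4, S5}
  Site 4: {S4, S5}
  Site 5: {S2}
No 2 sites suffice: every size-2 union leaves at least one demand point uncovered.
But {Site 2, Site 3, Site 5} covers everything, so the minimum is 3.

3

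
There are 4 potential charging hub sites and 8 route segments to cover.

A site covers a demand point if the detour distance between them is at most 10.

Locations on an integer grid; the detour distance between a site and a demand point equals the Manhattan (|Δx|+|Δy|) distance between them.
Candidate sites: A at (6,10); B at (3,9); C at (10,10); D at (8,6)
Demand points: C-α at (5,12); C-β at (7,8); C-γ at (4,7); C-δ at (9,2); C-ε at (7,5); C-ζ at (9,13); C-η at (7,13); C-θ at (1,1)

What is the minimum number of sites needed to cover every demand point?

Coverage sets (demand points within 10 of each site):
  A: {C-α, C-β, C-γ, C-ε, C-ζ, C-η}
  B: {C-α, C-β, C-γ, C-ε, C-ζ, C-η, C-θ}
  C: {C-α, C-β, C-γ, C-δ, C-ε, C-ζ, C-η}
  D: {C-α, C-β, C-γ, C-δ, C-ε, C-ζ, C-η}
No single site covers all 8 demand points.
But {B, C} covers everything, so the minimum is 2.

2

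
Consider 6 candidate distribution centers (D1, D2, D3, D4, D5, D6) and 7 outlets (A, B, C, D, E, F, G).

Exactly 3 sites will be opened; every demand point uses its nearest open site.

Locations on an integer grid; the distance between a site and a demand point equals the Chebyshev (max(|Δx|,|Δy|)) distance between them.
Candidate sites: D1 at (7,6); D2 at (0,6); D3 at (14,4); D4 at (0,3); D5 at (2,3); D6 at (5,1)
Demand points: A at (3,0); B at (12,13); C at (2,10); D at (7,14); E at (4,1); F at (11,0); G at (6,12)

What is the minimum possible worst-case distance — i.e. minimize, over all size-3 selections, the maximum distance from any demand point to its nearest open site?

Open {D1, D2, D3}.
  Farthest demand point is D at distance 8 (to D1); all others are ≤ 8.
With {D1, D2, D4} the worst case is 8.
With {D1, D2, D5} the worst case is 8.
No size-3 selection achieves below 8.

8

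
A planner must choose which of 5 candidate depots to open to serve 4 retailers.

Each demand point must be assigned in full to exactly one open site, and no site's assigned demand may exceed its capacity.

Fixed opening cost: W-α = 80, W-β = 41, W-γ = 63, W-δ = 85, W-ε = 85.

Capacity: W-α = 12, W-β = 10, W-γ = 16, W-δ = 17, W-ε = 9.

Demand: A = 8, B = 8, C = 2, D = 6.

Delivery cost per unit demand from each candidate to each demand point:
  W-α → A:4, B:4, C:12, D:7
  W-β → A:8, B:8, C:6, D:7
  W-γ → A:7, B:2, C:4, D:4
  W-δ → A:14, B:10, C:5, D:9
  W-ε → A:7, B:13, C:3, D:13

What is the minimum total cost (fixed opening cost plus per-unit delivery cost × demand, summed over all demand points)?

216

Open {W-β, W-γ}; cheapest assignment that respects the capacities:
  W-β (cap 10, load 8): A — cost 8×8 = 64
  W-γ (cap 16, load 16): B, C, D — cost 8×2 + 2×4 + 6×4 = 48
  Shipping 112, fixed 104 → total 216.
  Any other capacity-feasible assignment to {W-β, W-γ} ships for at least 112.
Compare {W-α, W-γ}: its best feasible assignment gives total 223.
Compare {W-γ, W-ε}: its best feasible assignment gives total 252.
Every other set of open sites that can feasibly serve all demand totals ≥ 223 even under its best assignment. Minimum: 216.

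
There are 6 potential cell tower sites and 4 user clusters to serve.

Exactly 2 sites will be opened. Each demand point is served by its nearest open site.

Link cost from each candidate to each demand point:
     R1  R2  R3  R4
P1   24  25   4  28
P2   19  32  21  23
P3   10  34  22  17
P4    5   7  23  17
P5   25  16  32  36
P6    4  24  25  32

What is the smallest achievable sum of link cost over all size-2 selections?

Open {P1, P4}.
  R1→P4 5, R2→P4 7, R3→P1 4, R4→P4 17  ⇒ total 33.
Compare {P2, P4}: total 50.
Compare {P3, P4}: total 51.
No size-2 selection does better; minimum is 33.

33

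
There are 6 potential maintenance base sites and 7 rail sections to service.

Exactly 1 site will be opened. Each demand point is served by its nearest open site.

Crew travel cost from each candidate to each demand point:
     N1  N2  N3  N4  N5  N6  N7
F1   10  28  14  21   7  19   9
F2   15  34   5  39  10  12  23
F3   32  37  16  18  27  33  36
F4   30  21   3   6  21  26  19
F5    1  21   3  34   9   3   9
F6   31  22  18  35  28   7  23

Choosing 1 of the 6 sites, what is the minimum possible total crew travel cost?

80

Open {F5}.
  N1→F5 1, N2→F5 21, N3→F5 3, N4→F5 34, N5→F5 9, N6→F5 3, N7→F5 9  ⇒ total 80.
Compare {F1}: total 108.
Compare {F4}: total 126.
No size-1 selection does better; minimum is 80.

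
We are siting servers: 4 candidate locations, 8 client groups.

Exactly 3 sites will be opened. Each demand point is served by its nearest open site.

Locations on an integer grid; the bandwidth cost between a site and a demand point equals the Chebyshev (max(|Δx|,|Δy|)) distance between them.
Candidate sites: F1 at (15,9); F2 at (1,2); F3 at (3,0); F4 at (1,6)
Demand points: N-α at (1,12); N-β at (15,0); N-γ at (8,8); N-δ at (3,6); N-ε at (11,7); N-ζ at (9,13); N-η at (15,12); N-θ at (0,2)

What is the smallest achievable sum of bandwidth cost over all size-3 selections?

38

Open {F1, F2, F4}.
  N-α→F4 6, N-β→F1 9, N-γ→F1 7, N-δ→F4 2, N-ε→F1 4, N-ζ→F1 6, N-η→F1 3, N-θ→F2 1  ⇒ total 38.
Compare {F1, F3, F4}: total 40.
Compare {F1, F2, F3}: total 44.
No size-3 selection does better; minimum is 38.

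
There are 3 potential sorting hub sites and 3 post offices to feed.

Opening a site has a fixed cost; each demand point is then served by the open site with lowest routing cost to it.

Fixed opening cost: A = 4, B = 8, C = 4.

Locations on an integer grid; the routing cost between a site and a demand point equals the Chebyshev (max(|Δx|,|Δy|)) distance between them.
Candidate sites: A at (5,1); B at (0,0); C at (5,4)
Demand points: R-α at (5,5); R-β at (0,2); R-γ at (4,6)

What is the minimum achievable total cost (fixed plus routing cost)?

12

Open {C}: assign each demand point to its cheapest open site.
  R-α→C 1, R-β→C 5, R-γ→C 2
  routing cost 8, fixed 4 → total 12.
Compare {A, C}: routing cost 8 + fixed 8 = 16.
Compare {B, C}: routing cost 5 + fixed 12 = 17.
Compare {A}: routing cost 14 + fixed 4 = 18.
All other subsets cost ≥ 16. Minimum total cost: 12.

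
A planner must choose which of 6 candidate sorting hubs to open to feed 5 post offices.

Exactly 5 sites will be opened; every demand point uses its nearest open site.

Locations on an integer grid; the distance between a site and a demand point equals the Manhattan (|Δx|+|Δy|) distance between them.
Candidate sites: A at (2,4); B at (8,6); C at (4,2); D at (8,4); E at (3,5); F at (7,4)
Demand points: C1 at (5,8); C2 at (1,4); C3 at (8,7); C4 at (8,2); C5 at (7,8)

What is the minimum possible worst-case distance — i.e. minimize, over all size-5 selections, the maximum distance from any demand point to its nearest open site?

Open {A, B, C, D, E}.
  Farthest demand point is C1 at distance 5 (to B); all others are ≤ 5.
With {A, B, C, D, F} the worst case is 5.
With {A, B, C, E, F} the worst case is 5.
No size-5 selection achieves below 5.

5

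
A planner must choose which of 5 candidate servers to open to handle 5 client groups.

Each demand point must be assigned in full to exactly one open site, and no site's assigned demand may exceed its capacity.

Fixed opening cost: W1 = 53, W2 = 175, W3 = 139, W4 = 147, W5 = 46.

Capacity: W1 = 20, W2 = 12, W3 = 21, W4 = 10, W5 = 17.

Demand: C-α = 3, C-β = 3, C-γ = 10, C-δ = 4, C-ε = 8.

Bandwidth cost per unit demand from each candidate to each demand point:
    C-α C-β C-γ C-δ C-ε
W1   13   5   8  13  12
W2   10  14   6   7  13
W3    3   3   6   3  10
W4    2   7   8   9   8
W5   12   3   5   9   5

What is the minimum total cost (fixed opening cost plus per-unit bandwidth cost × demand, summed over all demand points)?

303

Open {W1, W5}; cheapest assignment that respects the capacities:
  W1 (cap 20, load 13): C-α, C-γ — cost 3×13 + 10×8 = 119
  W5 (cap 17, load 15): C-β, C-δ, C-ε — cost 3×3 + 4×9 + 8×5 = 85
  Shipping 204, fixed 99 → total 303.
  Any other capacity-feasible assignment to {W1, W5} ships for at least 204.
Compare {W3, W5}: its best feasible assignment gives total 315.
Compare {W1, W3, W5}: its best feasible assignment gives total 368.
Every other set of open sites that can feasibly serve all demand totals ≥ 315 even under its best assignment. Minimum: 303.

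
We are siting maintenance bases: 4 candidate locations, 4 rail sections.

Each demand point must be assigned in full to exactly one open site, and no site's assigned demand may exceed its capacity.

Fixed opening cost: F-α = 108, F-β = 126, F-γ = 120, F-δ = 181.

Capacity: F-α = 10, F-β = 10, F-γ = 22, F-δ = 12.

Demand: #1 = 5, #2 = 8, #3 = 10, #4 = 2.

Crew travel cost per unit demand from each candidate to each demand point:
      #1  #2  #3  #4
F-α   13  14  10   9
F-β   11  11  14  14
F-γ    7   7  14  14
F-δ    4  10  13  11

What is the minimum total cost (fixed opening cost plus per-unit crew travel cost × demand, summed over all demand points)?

447

Open {F-α, F-γ}; cheapest assignment that respects the capacities:
  F-α (cap 10, load 10): #3 — cost 10×10 = 100
  F-γ (cap 22, load 15): #1, #2, #4 — cost 5×7 + 8×7 + 2×14 = 119
  Shipping 219, fixed 228 → total 447.
  Any other capacity-feasible assignment to {F-α, F-γ} ships for at least 219.
Compare {F-β, F-γ}: its best feasible assignment gives total 505.
Compare {F-γ, F-δ}: its best feasible assignment gives total 539.
Every other set of open sites that can feasibly serve all demand totals ≥ 505 even under its best assignment. Minimum: 447.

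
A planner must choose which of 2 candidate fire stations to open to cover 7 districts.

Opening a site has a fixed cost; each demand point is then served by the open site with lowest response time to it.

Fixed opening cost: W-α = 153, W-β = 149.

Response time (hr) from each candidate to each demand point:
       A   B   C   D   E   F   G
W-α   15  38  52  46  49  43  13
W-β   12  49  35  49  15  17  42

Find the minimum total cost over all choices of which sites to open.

Open {W-β}: assign each demand point to its cheapest open site.
  A→W-β 12, B→W-β 49, C→W-β 35, D→W-β 49, E→W-β 15, F→W-β 17, G→W-β 42
  response time 219, fixed 149 → total 368.
Compare {W-α}: response time 256 + fixed 153 = 409.
Compare {W-α, W-β}: response time 176 + fixed 302 = 478.

368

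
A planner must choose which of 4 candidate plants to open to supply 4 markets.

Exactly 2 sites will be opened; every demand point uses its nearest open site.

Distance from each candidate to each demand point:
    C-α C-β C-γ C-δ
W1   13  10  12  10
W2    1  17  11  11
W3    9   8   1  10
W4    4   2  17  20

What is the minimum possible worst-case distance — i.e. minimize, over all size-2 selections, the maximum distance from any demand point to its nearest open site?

10

Open {W1, W3}.
  Farthest demand point is C-δ at distance 10 (to W1); all others are ≤ 10.
With {W2, W3} the worst case is 10.
With {W3, W4} the worst case is 10.
No size-2 selection achieves below 10.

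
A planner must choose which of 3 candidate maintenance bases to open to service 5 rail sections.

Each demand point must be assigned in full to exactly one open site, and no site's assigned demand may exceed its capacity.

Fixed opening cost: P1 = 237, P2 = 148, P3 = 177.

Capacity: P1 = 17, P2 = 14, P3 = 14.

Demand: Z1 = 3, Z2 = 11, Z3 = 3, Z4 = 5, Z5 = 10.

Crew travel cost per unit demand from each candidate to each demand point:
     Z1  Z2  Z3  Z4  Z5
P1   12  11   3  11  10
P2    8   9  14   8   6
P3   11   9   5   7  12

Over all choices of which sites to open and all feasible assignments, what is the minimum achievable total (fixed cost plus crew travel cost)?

Open {P1, P2, P3}; cheapest assignment that respects the capacities:
  P1 (cap 17, load 8): Z3, Z4 — cost 3×3 + 5×11 = 64
  P2 (cap 14, load 13): Z1, Z5 — cost 3×8 + 10×6 = 84
  P3 (cap 14, load 11): Z2 — cost 11×9 = 99
  Shipping 247, fixed 562 → total 809.
  Any other capacity-feasible assignment to {P1, P2, P3} ships for at least 247.
Total demand is 32 and no other set of sites has combined capacity ≥ 32, so {P1, P2, P3} is the only feasible choice of open sites. Minimum: 809.

809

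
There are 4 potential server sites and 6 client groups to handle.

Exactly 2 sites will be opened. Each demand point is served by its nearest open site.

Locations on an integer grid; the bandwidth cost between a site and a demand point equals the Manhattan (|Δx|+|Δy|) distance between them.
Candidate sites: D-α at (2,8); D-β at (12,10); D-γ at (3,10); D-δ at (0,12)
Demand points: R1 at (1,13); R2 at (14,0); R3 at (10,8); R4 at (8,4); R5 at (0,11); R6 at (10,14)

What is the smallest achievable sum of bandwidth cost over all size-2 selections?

Open {D-β, D-δ}.
  R1→D-δ 2, R2→D-β 12, R3→D-β 4, R4→D-β 10, R5→D-δ 1, R6→D-β 6  ⇒ total 35.
Compare {D-β, D-γ}: total 41.
Compare {D-α, D-β}: total 43.
No size-2 selection does better; minimum is 35.

35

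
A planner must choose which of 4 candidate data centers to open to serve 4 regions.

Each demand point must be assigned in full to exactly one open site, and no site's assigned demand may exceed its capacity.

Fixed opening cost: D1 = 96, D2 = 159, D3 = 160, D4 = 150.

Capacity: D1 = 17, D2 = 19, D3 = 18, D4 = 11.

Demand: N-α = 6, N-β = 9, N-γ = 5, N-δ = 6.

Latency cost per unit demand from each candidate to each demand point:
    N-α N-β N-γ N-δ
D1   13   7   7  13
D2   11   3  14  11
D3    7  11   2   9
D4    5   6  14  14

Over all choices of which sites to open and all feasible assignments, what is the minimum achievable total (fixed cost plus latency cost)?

425

Open {D1, D3}; cheapest assignment that respects the capacities:
  D1 (cap 17, load 9): N-β — cost 9×7 = 63
  D3 (cap 18, load 17): N-α, N-γ, N-δ — cost 6×7 + 5×2 + 6×9 = 106
  Shipping 169, fixed 256 → total 425.
  Any other capacity-feasible assignment to {D1, D3} ships for at least 169.
Compare {D2, D3}: its best feasible assignment gives total 452.
Compare {D1, D2}: its best feasible assignment gives total 461.
Every other set of open sites that can feasibly serve all demand totals ≥ 452 even under its best assignment. Minimum: 425.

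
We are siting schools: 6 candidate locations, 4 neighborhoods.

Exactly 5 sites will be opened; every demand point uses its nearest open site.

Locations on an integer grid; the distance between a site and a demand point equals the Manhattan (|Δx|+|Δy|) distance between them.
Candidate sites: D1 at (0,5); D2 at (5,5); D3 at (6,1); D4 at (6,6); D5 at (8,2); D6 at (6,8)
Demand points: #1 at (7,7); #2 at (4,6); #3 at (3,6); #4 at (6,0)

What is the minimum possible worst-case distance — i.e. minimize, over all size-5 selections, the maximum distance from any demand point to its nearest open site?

Open {D1, D2, D3, D4, D5}.
  Farthest demand point is #3 at distance 3 (to D2); all others are ≤ 3.
With {D1, D2, D3, D4, D6} the worst case is 3.
With {D1, D2, D3, D5, D6} the worst case is 3.
No size-5 selection achieves below 3.

3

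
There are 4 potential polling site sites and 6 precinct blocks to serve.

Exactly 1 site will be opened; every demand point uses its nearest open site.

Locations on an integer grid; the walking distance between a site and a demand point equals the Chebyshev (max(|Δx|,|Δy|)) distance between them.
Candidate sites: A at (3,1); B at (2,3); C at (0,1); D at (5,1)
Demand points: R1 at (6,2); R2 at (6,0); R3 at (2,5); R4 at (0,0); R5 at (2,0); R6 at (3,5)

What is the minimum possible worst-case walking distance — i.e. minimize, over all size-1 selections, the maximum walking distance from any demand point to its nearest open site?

4

Open {A}.
  Farthest demand point is R3 at walking distance 4 (to A); all others are ≤ 4.
With {B} the worst case is 4.
With {D} the worst case is 5.
No size-1 selection achieves below 4.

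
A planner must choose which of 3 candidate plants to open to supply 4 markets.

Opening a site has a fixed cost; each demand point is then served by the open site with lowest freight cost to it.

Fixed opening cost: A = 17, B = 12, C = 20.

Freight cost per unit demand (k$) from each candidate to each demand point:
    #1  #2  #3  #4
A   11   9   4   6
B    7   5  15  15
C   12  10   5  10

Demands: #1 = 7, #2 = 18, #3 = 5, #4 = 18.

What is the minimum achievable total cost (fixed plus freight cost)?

Open {A, B}: assign each demand point to its cheapest open site.
  #1→B 7×7=49, #2→B 18×5=90, #3→A 5×4=20, #4→A 18×6=108
  freight cost 267, fixed 29 → total 296.
Compare {A, B, C}: freight cost 267 + fixed 49 = 316.
Compare {B, C}: freight cost 344 + fixed 32 = 376.
Compare {A}: freight cost 367 + fixed 17 = 384.
All other subsets cost ≥ 316. Minimum total cost: 296.

296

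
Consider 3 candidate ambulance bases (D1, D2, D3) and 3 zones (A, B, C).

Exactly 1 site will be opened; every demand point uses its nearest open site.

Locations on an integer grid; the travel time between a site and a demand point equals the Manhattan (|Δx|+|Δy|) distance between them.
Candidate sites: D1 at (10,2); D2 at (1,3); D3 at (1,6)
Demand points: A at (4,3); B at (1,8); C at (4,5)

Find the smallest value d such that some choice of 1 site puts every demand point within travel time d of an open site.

Open {D2}.
  Farthest demand point is B at travel time 5 (to D2); all others are ≤ 5.
With {D3} the worst case is 6.
With {D1} the worst case is 15.
No size-1 selection achieves below 5.

5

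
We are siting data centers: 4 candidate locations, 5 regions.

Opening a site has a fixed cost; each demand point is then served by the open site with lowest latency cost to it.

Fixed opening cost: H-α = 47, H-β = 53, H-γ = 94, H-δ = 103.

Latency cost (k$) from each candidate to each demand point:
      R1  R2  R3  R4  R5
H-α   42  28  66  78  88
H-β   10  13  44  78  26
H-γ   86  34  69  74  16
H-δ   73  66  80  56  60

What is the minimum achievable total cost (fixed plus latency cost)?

Open {H-β}: assign each demand point to its cheapest open site.
  R1→H-β 10, R2→H-β 13, R3→H-β 44, R4→H-β 78, R5→H-β 26
  latency cost 171, fixed 53 → total 224.
Compare {H-α, H-β}: latency cost 171 + fixed 100 = 271.
Compare {H-β, H-γ}: latency cost 157 + fixed 147 = 304.
Compare {H-β, H-δ}: latency cost 149 + fixed 156 = 305.
All other subsets cost ≥ 271. Minimum total cost: 224.

224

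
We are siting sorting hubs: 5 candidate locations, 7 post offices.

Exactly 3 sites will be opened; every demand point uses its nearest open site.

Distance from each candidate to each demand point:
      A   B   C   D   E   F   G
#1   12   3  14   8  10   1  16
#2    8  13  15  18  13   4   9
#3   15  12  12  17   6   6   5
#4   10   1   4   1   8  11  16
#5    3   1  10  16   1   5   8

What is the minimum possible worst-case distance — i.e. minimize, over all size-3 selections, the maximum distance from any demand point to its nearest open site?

Open {#3, #4, #5}.
  Farthest demand point is F at distance 5 (to #5); all others are ≤ 5.
With {#1, #4, #5} the worst case is 8.
With {#2, #3, #4} the worst case is 8.
No size-3 selection achieves below 5.

5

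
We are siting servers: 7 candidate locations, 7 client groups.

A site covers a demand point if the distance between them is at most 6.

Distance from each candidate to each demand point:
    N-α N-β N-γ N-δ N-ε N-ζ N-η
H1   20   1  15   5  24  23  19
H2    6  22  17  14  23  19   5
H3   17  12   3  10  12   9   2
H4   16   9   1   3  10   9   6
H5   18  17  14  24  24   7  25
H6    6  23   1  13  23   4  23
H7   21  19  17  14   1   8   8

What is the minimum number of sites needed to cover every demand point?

Coverage sets (demand points within 6 of each site):
  H1: {N-β, N-δ}
  H2: {N-α, N-η}
  H3: {N-γ, N-η}
  H4: {N-γ, N-δ, N-η}
  H5: {}
  H6: {N-α, N-γ, N-ζ}
  H7: {N-ε}
No 3 sites suffice: every size-3 union leaves at least one demand point uncovered.
But {H1, H2, H6, H7} covers everything, so the minimum is 4.

4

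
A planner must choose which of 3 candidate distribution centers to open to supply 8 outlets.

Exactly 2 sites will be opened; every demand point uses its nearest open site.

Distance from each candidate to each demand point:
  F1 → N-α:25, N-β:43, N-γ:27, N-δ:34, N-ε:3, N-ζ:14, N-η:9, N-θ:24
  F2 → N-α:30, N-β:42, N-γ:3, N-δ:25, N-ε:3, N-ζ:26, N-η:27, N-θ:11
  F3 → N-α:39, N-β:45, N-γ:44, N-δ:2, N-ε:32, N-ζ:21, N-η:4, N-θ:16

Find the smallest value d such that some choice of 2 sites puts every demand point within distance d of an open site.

Open {F1, F2}.
  Farthest demand point is N-β at distance 42 (to F2); all others are ≤ 42.
With {F2, F3} the worst case is 42.
With {F1, F3} the worst case is 43.
No size-2 selection achieves below 42.

42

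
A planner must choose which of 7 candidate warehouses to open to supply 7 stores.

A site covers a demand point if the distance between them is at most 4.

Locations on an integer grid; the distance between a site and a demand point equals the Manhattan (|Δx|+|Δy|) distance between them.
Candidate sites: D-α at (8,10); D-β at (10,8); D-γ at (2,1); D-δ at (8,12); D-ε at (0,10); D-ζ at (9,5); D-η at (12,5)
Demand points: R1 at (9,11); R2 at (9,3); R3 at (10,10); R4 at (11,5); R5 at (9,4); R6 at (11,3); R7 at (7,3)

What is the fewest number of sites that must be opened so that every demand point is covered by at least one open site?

2

Coverage sets (demand points within 4 of each site):
  D-α: {R1, R3}
  D-β: {R1, R3, R4}
  D-γ: {}
  D-δ: {R1, R3}
  D-ε: {}
  D-ζ: {R2, R4, R5, R6, R7}
  D-η: {R4, R5, R6}
No single site covers all 7 demand points.
But {D-α, D-ζ} covers everything, so the minimum is 2.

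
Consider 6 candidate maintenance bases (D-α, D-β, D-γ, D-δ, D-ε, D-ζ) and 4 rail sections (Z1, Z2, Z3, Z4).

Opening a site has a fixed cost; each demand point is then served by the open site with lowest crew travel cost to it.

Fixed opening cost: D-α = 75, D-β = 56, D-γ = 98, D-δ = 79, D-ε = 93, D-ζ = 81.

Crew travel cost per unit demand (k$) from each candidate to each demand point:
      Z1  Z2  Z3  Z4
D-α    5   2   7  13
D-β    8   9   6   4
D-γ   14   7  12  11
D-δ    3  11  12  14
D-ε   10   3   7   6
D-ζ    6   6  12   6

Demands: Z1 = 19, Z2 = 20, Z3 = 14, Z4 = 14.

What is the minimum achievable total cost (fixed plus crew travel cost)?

406

Open {D-α, D-β}: assign each demand point to its cheapest open site.
  Z1→D-α 19×5=95, Z2→D-α 20×2=40, Z3→D-β 14×6=84, Z4→D-β 14×4=56
  crew travel cost 275, fixed 131 → total 406.
Compare {D-α, D-β, D-δ}: crew travel cost 237 + fixed 210 = 447.
Compare {D-δ, D-ε}: crew travel cost 299 + fixed 172 = 471.
Compare {D-α, D-ζ}: crew travel cost 317 + fixed 156 = 473.
All other subsets cost ≥ 447. Minimum total cost: 406.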